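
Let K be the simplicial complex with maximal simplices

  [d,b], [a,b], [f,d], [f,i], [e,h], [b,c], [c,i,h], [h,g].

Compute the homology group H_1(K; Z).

Order the vertices as a < b < c < d < e < f < g < h < i. Listing each simplex with vertices in this order, K has dimension 2 with simplices:

  0-simplices (9): a, b, c, d, e, f, g, h, i
  1-simplices (10): ab, bc, bd, ch, ci, df, eh, fi, gh, hi
  2-simplices (1): chi

so the chain groups are C_0 ≅ Z^9, C_1 ≅ Z^10, C_2 ≅ Z^1.

∂_1: C_1 → C_0 is given by ∂[p,q] = [q] − [p]. For instance
  ∂df = f − d.
The 9×10 boundary matrix has rank 8 and Smith normal form diag(1,1,1,1,1,1,1,1).

The boundary map ∂_2: C_2 → C_1 sends each 2-simplex [p,q,r] to [q,r] − [p,r] + [p,q]. For instance
  ∂chi = hi − ci + ch.
The 10×1 boundary matrix has rank 1 and Smith normal form diag(1).

Computing H_k = (kernel of ∂_k) / (image of ∂_{k+1}):

  H_1: rank ker ∂_1 − rank ∂_2 = (10 − 8) − 1 = 1, and the invariant factors of ∂_2 are all 1, so H_1 ≅ Z.

H_1 ≅ Z.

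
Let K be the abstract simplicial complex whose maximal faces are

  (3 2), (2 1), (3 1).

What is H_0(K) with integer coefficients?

Take the total order 1 < 2 < 3 on the vertex set. Then K (dimension 1) consists of the simplices:

  0-simplices (3): [1], [2], [3]
  1-simplices (3): [1,2], [1,3], [2,3]

Hence C_0 ≅ Z^3, C_1 ≅ Z^3.

The boundary map ∂_1: C_1 → C_0 maps an edge to its endpoints' difference, ∂[p,q] = q − p. For instance
  ∂[1,3] = [3] − [1].
The resulting 3×3 matrix has rank 2, and its Smith normal form has invariant factors (1,1).

Computing H_k = (kernel of ∂_k) / (image of ∂_{k+1}):

  H_0: rank C_0 − rank ∂_1 = 3 − 2 = 1, and the invariant factors of ∂_1 are all 1, so H_0 = Z.

H_0 = Z.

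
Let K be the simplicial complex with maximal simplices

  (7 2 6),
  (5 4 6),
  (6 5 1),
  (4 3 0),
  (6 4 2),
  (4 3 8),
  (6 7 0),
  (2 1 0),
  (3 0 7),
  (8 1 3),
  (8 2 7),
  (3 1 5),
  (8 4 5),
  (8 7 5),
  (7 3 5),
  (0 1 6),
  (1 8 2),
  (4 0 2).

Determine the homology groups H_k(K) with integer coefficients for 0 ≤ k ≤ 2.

Take the total order 0 < 1 < 2 < 3 < 4 < 5 < 6 < 7 < 8 on the vertex set. Then K (dimension 2) consists of the simplices:

  0-simplices (9): [0], [1], [2], [3], [4], [5], [6], [7], [8]
  1-simplices (27): (27 of them)
  2-simplices (18): [0,1,2], [0,1,6], [0,2,4], [0,3,4], [0,3,7], [0,6,7], [1,2,8], [1,3,5], [1,3,8], [1,5,6], [2,4,6], [2,6,7], [2,7,8], [3,4,8], [3,5,7], [4,5,6], [4,5,8], [5,7,8]

so the chain groups are C_0 ≅ Z^9, C_1 ≅ Z^27, C_2 ≅ Z^18.

The boundary map ∂_1: C_1 → C_0 maps an edge to its endpoints' difference, ∂[p,q] = q − p. For instance
  ∂[1,2] = [2] − [1].
The resulting 9×27 matrix has rank 8, and its Smith normal form has invariant factors (1,1,1,1,1,1,1,1).

Boundary ∂_2: C_2 → C_1 maps a triangle to the signed sum of its edges. For instance
  ∂[1,3,5] = [3,5] − [1,5] + [1,3],
  ∂[1,2,8] = [2,8] − [1,8] + [1,2].
The 27×18 boundary matrix has rank 18 and Smith normal form diag(1,1,1,1,1,1,1,1,1,1,1,1,1,1,1,1,1,2).

Computing H_k = (kernel of ∂_k) / (image of ∂_{k+1}):

  H_0: rank C_0 − rank ∂_1 = 9 − 8 = 1, and the invariant factors of ∂_1 are all 1, so H_0 ≅ Z.
  H_1: rank ker ∂_1 − rank ∂_2 = (27 − 8) − 18 = 1, and ∂_2 has invariant factor 2 > 1, so H_1 ≅ Z ⊕ Z/2Z.
  H_2: rank ker ∂_2 − rank ∂_3 = (18 − 18) − 0 = 0, and there is no ∂_3, so H_2 ≅ 0.

As a check, the Euler characteristic is 9 − 27 + 18 = 0, which agrees with 1 − 1 + 0 = 0.
(K is a triangulation of the Klein bottle.)

H_0 ≅ Z,  H_1 ≅ Z ⊕ Z/2Z,  H_2 = 0.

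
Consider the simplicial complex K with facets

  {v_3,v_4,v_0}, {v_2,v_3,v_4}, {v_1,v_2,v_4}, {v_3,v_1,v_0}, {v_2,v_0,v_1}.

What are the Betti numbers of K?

K has 5 vertices, 10 edges, 5 triangles.
rank ∂_0 = 0, rank ∂_1 = 4 ⇒ b_0 = 5 − 0 − 4 = 1; all invariant factors of ∂_1 are 1 so no torsion. So H_0 = Z.
rank ∂_1 = 4, rank ∂_2 = 5 ⇒ b_1 = 10 − 4 − 5 = 1; all invariant factors of ∂_2 are 1 so no torsion. So H_1 = Z.
rank ∂_2 = 5, rank ∂_3 = 0 ⇒ b_2 = 5 − 5 − 0 = 0. So H_2 = 0.

b_0 = 1, b_1 = 1, b_2 = 0.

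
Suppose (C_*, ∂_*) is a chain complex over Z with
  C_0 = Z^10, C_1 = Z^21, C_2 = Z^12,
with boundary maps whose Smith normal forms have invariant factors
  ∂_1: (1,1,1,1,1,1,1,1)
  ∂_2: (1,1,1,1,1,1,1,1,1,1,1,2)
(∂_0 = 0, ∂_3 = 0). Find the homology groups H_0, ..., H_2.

H_0 ≅ Z^2,  H_1 ≅ Z ⊕ Z/2Z,  H_2 = 0.

H_0: b_0 = 10 − 0 − 8 = 2; torsion from ∂_1 factors > 1: none. So H_0 ≅ Z^2.
H_1: b_1 = 21 − 8 − 12 = 1; torsion from ∂_2 factors > 1: [2]. So H_1 ≅ Z ⊕ Z/2Z.
H_2: b_2 = 12 − 12 − 0 = 0; torsion from ∂_3 factors > 1: none. So H_2 ≅ 0.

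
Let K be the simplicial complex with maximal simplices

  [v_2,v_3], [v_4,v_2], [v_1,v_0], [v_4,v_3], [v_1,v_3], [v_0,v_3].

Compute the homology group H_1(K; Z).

H_1 = Z^2.

K has 5 vertices, 6 edges.
rank ∂_1 = 4, rank ∂_2 = 0 ⇒ b_1 = 6 − 4 − 0 = 2. So H_1 ≅ Z^2.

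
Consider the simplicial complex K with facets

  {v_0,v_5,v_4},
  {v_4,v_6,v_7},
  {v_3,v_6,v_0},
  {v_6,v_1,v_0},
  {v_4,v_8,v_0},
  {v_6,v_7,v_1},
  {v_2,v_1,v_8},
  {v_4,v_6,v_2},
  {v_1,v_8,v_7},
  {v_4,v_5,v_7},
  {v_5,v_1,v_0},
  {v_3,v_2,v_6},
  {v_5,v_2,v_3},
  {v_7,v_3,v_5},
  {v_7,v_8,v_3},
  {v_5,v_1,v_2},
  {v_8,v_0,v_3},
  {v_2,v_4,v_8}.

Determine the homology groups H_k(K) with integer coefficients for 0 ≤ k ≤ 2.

Order the vertices as v_0 < v_1 < v_2 < v_3 < v_4 < v_5 < v_6 < v_7 < v_8. Listing each simplex with vertices in this order, K has dimension 2 with simplices:

  0-simplices (9): [v_0], [v_1], [v_2], [v_3], [v_4], [v_5], [v_6], [v_7], [v_8]
  1-simplices (27): (27 of them)
  2-simplices (18): (18 of them)

Hence C_0 ≅ Z^9, C_1 ≅ Z^27, C_2 ≅ Z^18.

The boundary map ∂_1: C_1 → C_0 sends each edge [p,q] (with p < q) to q − p. For instance
  ∂[v_6,v_7] = [v_7] − [v_6].
This gives a 9×27 integer matrix of rank 8; reducing to Smith normal form yields diagonal entries (1,1,1,1,1,1,1,1).

Boundary ∂_2: C_2 → C_1 acts by ∂[p,q,r] = [q,r] − [p,r] + [p,q]. For instance
  ∂[v_0,v_3,v_8] = [v_3,v_8] − [v_0,v_8] + [v_0,v_3],
  ∂[v_4,v_6,v_7] = [v_6,v_7] − [v_4,v_7] + [v_4,v_6].
The resulting 27×18 matrix has rank 17, and its Smith normal form has invariant factors (1,1,1,1,1,1,1,1,1,1,1,1,1,1,1,1,1).

Reading off H_k = ker ∂_k / im ∂_{k+1}:

  H_0: rank C_0 − rank ∂_1 = 9 − 8 = 1, and the invariant factors of ∂_1 are all 1, so H_0 ≅ Z.
  H_1: rank ker ∂_1 − rank ∂_2 = (27 − 8) − 17 = 2, and the invariant factors of ∂_2 are all 1, so H_1 ≅ Z^2.
  H_2: rank ker ∂_2 − rank ∂_3 = (18 − 17) − 0 = 1, and there is no ∂_3, so H_2 ≅ Z.

H_0 = Z,  H_1 = Z^2,  H_2 = Z.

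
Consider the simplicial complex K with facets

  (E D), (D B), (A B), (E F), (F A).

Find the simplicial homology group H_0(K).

We work with the vertex ordering A < B < D < E < F. The simplices of K, each written with vertices in increasing order, are:

  0-simplices (5): A, B, D, E, F
  1-simplices (5): AB, AF, BD, DE, EF

so the chain groups are C_0 ≅ Z^5, C_1 ≅ Z^5.

∂_1: C_1 → C_0 sends each edge [p,q] (with p < q) to q − p. For instance
  ∂AF = F − A.
The resulting 5×5 matrix has rank 4, and its Smith normal form has invariant factors (1,1,1,1).

From H_k ≅ ker(∂_k) / im(∂_{k+1}) we obtain:

  H_0: rank C_0 − rank ∂_1 = 5 − 4 = 1, and the invariant factors of ∂_1 are all 1, so H_0 = Z.

H_0 = Z.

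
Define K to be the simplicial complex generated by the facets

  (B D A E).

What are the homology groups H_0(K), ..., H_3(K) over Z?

Fix the vertex order A < B < D < E and write every simplex with vertices in increasing order. Then dim K = 3 and the simplices of K are:

  0-simplices (4): A, B, D, E
  1-simplices (6): AB, AD, AE, BD, BE, DE
  2-simplices (4): ABD, ABE, ADE, BDE
  3-simplices (1): ABDE

Hence C_0 ≅ Z^4, C_1 ≅ Z^6, C_2 ≅ Z^4, C_3 ≅ Z^1.

The boundary map ∂_1: C_1 → C_0 is given by ∂[p,q] = [q] − [p]. For instance
  ∂BD = D − B.
As a 4×6 matrix over Z this has rank 3, with invariant factors (1,1,1).

The boundary map ∂_2: C_2 → C_1 sends each 2-simplex [p,q,r] to [q,r] − [p,r] + [p,q]. For instance
  ∂ABD = BD − AD + AB,
  ∂BDE = DE − BE + BD.
The 6×4 boundary matrix has rank 3 and Smith normal form diag(1,1,1).

∂_3: C_3 → C_2 sends each 3-simplex σ to the alternating sum Σ_i (−1)^i (σ with its i-th vertex removed). For instance
  ∂ABDE = BDE − ADE + ABE − ABD.
As a 4×1 matrix over Z this has rank 1, with invariant factors (1).

From H_k ≅ ker(∂_k) / im(∂_{k+1}) we obtain:

  H_0: rank C_0 − rank ∂_1 = 4 − 3 = 1, and the invariant factors of ∂_1 are all 1, so H_0 ≅ Z.
  H_1: rank ker ∂_1 − rank ∂_2 = (6 − 3) − 3 = 0, and the invariant factors of ∂_2 are all 1, so H_1 ≅ 0.
  H_2: rank ker ∂_2 − rank ∂_3 = (4 − 3) − 1 = 0, and the invariant factors of ∂_3 are all 1, so H_2 ≅ 0.
  H_3: rank ker ∂_3 − rank ∂_4 = (1 − 1) − 0 = 0, and there is no ∂_4, so H_3 ≅ 0.

As a check, the Euler characteristic is 4 − 6 + 4 − 1 = 1, which agrees with 1 − 0 + 0 − 0 = 1.

H_0 ≅ Z,  H_1 = 0,  H_2 = 0,  H_3 = 0.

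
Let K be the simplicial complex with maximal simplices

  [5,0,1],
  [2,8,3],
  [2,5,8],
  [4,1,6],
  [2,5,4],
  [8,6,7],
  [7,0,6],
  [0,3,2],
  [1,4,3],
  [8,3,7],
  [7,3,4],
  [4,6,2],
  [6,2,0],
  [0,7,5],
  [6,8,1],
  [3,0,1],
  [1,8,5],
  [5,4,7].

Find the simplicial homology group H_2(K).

We work with the vertex ordering 0 < 1 < 2 < 3 < 4 < 5 < 6 < 7 < 8. The simplices of K, each written with vertices in increasing order, are:

  0-simplices (9): [0], [1], [2], [3], [4], [5], [6], [7], [8]
  1-simplices (27): (27 of them)
  2-simplices (18): [0,1,3], [0,1,5], [0,2,3], [0,2,6], [0,5,7], [0,6,7], [1,3,4], [1,4,6], [1,5,8], [1,6,8], [2,3,8], [2,4,5], [2,4,6], [2,5,8], [3,4,7], [3,7,8], [4,5,7], [6,7,8]

giving chain groups C_0 ≅ Z^9, C_1 ≅ Z^27, C_2 ≅ Z^18.

The boundary map ∂_1: C_1 → C_0 sends each edge [p,q] (with p < q) to q − p. For instance
  ∂[6,8] = [8] − [6].
The resulting 9×27 matrix has rank 8, and its Smith normal form has invariant factors (1,1,1,1,1,1,1,1).

Boundary ∂_2: C_2 → C_1 acts by ∂[p,q,r] = [q,r] − [p,r] + [p,q]. For instance
  ∂[6,7,8] = [7,8] − [6,8] + [6,7],
  ∂[1,3,4] = [3,4] − [1,4] + [1,3].
As a 27×18 matrix over Z this has rank 17, with invariant factors (1,1,1,1,1,1,1,1,1,1,1,1,1,1,1,1,1).

From H_k ≅ ker(∂_k) / im(∂_{k+1}) we obtain:

  H_2: rank ker ∂_2 − rank ∂_3 = (18 − 17) − 0 = 1, and there is no ∂_3, so H_2 = Z.

H_2 = Z.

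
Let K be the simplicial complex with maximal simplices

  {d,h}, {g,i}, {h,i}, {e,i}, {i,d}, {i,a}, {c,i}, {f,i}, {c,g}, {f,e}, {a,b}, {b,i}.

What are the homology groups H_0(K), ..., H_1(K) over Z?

H_0 ≅ Z,  H_1 ≅ Z^4.

Fix the vertex order a < b < c < d < e < f < g < h < i and write every simplex with vertices in increasing order. Then dim K = 1 and the simplices of K are:

  0-simplices (9): a, b, c, d, e, f, g, h, i
  1-simplices (12): ab, ai, bi, cg, ci, dh, di, ef, ei, fi, gi, hi

so the chain groups are C_0 ≅ Z^9, C_1 ≅ Z^12.

The boundary map ∂_1: C_1 → C_0 is given by ∂[p,q] = [q] − [p].
As a 9×12 matrix over Z this has rank 8, with invariant factors (1,1,1,1,1,1,1,1).

Reading off H_k = ker ∂_k / im ∂_{k+1}:

  H_0: rank C_0 − rank ∂_1 = 9 − 8 = 1, and the invariant factors of ∂_1 are all 1, so H_0 ≅ Z.
  H_1: rank ker ∂_1 − rank ∂_2 = (12 − 8) − 0 = 4, and there is no ∂_2, so H_1 ≅ Z^4.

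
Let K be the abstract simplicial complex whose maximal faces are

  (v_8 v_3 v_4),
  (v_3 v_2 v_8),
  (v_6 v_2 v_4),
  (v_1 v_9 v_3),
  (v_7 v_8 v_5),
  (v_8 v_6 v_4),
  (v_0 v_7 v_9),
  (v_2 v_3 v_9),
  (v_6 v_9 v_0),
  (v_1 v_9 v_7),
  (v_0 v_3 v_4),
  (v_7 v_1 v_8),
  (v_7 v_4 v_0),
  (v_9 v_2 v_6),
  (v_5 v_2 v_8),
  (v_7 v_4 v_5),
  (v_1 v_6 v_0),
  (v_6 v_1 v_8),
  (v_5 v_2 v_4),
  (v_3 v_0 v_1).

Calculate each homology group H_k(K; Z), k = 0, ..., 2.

Take the total order v_0 < v_1 < v_2 < v_3 < v_4 < v_5 < v_6 < v_7 < v_8 < v_9 on the vertex set. Then K (dimension 2) consists of the simplices:

  0-simplices (10): [v_0], [v_1], [v_2], [v_3], [v_4], [v_5], [v_6], [v_7], [v_8], [v_9]
  1-simplices (30): (30 of them)
  2-simplices (20): (20 of them)

so the chain groups are C_0 ≅ Z^10, C_1 ≅ Z^30, C_2 ≅ Z^20.

Boundary ∂_1: C_1 → C_0 maps an edge to its endpoints' difference, ∂[p,q] = q − p. For instance
  ∂[v_0,v_1] = [v_1] − [v_0].
As a 10×30 matrix over Z this has rank 9, with invariant factors (1,1,1,1,1,1,1,1,1).

Boundary ∂_2: C_2 → C_1 maps a triangle to the signed sum of its edges. For instance
  ∂[v_2,v_6,v_9] = [v_6,v_9] − [v_2,v_9] + [v_2,v_6],
  ∂[v_1,v_7,v_9] = [v_7,v_9] − [v_1,v_9] + [v_1,v_7].
This gives a 30×20 integer matrix of rank 20; reducing to Smith normal form yields diagonal entries (1,1,1,1,1,1,1,1,1,1,1,1,1,1,1,1,1,1,1,2).

Now H_k = ker ∂_k / im ∂_{k+1}, so:

  H_0: rank C_0 − rank ∂_1 = 10 − 9 = 1, and the invariant factors of ∂_1 are all 1, so H_0 = Z.
  H_1: rank ker ∂_1 − rank ∂_2 = (30 − 9) − 20 = 1, and ∂_2 has invariant factor 2 > 1, so H_1 = Z ⊕ Z/2Z.
  H_2: rank ker ∂_2 − rank ∂_3 = (20 − 20) − 0 = 0, and there is no ∂_3, so H_2 = 0.

As a check, the Euler characteristic is 10 − 30 + 20 = 0, which agrees with 1 − 1 + 0 = 0.

H_0 = Z,  H_1 = Z ⊕ Z/2Z,  H_2 = 0.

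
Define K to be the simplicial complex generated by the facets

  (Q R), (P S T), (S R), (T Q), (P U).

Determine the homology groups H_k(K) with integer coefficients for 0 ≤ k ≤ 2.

Fix the vertex order P < Q < R < S < T < U and write every simplex with vertices in increasing order. Then dim K = 2 and the simplices of K are:

  0-simplices (6): P, Q, R, S, T, U
  1-simplices (7): PS, PT, PU, QR, QT, RS, ST
  2-simplices (1): PST

so the chain groups are C_0 ≅ Z^6, C_1 ≅ Z^7, C_2 ≅ Z^1.

∂_1: C_1 → C_0 is given by ∂[p,q] = [q] − [p]. For instance
  ∂QR = R − Q.
This gives a 6×7 integer matrix of rank 5; reducing to Smith normal form yields diagonal entries (1,1,1,1,1).

The boundary map ∂_2: C_2 → C_1 maps a triangle to the signed sum of its edges. For instance
  ∂PST = ST − PT + PS.
The resulting 7×1 matrix has rank 1, and its Smith normal form has invariant factors (1).

Computing H_k = (kernel of ∂_k) / (image of ∂_{k+1}):

  H_0: rank C_0 − rank ∂_1 = 6 − 5 = 1, and the invariant factors of ∂_1 are all 1, so H_0 ≅ Z.
  H_1: rank ker ∂_1 − rank ∂_2 = (7 − 5) − 1 = 1, and the invariant factors of ∂_2 are all 1, so H_1 ≅ Z.
  H_2: rank ker ∂_2 − rank ∂_3 = (1 − 1) − 0 = 0, and there is no ∂_3, so H_2 ≅ 0.

As a check, the Euler characteristic is 6 − 7 + 1 = 0, which agrees with 1 − 1 + 0 = 0.

H_0 ≅ Z,  H_1 ≅ Z,  H_2 = 0.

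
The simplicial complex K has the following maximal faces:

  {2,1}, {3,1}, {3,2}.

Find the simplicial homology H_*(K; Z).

H_0 ≅ Z,  H_1 ≅ Z.

Order the vertices as 1 < 2 < 3. Listing each simplex with vertices in this order, K has dimension 1 with simplices:

  0-simplices (3): [1], [2], [3]
  1-simplices (3): [1,2], [1,3], [2,3]

giving chain groups C_0 ≅ Z^3, C_1 ≅ Z^3.

∂_1: C_1 → C_0 sends each edge [p,q] (with p < q) to q − p. For instance
  ∂[1,3] = [3] − [1].
The resulting 3×3 matrix has rank 2, and its Smith normal form has invariant factors (1,1).

Reading off H_k = ker ∂_k / im ∂_{k+1}:

  H_0: rank C_0 − rank ∂_1 = 3 − 2 = 1, and the invariant factors of ∂_1 are all 1, so H_0 ≅ Z.
  H_1: rank ker ∂_1 − rank ∂_2 = (3 − 2) − 0 = 1, and there is no ∂_2, so H_1 ≅ Z.

(K is a triangulation of the circle S^1.)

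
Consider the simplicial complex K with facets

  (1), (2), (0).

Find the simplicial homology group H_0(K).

H_0 ≅ Z^3.

Order the vertices as 0 < 1 < 2. Listing each simplex with vertices in this order, K has dimension 0 with simplices:

  0-simplices (3): [0], [1], [2]

giving chain groups C_0 ≅ Z^3.

From H_k ≅ ker(∂_k) / im(∂_{k+1}) we obtain:

  H_0: rank C_0 − rank ∂_1 = 3 − 0 = 3, and there is no ∂_1, so H_0 = Z^3.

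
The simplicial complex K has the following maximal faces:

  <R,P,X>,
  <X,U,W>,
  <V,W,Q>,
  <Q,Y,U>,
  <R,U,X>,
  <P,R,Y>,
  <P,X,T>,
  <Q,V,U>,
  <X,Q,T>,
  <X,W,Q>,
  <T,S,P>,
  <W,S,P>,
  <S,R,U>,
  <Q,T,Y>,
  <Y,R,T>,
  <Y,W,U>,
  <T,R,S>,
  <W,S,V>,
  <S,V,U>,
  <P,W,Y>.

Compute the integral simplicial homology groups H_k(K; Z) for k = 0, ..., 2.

H_0 ≅ Z,  H_1 ≅ Z ⊕ Z_2,  H_2 = 0.

K has 10 vertices, 30 edges, 20 triangles.
rank ∂_0 = 0, rank ∂_1 = 9 ⇒ b_0 = 10 − 0 − 9 = 1; all invariant factors of ∂_1 are 1 so no torsion. So H_0 ≅ Z.
rank ∂_1 = 9, rank ∂_2 = 20 ⇒ b_1 = 30 − 9 − 20 = 1; ∂_2 has invariant factor(s) [2] giving torsion. So H_1 ≅ Z ⊕ Z_2.
rank ∂_2 = 20, rank ∂_3 = 0 ⇒ b_2 = 20 − 20 − 0 = 0. So H_2 ≅ 0.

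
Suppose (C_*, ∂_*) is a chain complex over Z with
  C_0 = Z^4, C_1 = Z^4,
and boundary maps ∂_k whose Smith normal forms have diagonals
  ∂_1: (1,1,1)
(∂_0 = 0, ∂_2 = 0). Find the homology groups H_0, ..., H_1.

H_0 = Z,  H_1 = Z.

H_0: b_0 = 4 − 0 − 3 = 1; torsion from ∂_1 factors > 1: none. So H_0 = Z.
H_1: b_1 = 4 − 3 − 0 = 1; torsion from ∂_2 factors > 1: none. So H_1 = Z.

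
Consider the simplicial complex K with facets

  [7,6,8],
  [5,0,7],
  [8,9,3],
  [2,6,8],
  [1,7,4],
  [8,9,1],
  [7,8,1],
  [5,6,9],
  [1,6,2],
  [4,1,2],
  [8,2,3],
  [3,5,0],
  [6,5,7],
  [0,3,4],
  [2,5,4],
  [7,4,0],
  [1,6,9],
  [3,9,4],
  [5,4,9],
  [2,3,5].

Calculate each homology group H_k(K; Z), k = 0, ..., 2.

We work with the vertex ordering 0 < 1 < 2 < 3 < 4 < 5 < 6 < 7 < 8 < 9. The simplices of K, each written with vertices in increasing order, are:

  0-simplices (10): [0], [1], [2], [3], [4], [5], [6], [7], [8], [9]
  1-simplices (30): (30 of them)
  2-simplices (20): (20 of them)

Hence C_0 ≅ Z^10, C_1 ≅ Z^30, C_2 ≅ Z^20.

∂_1: C_1 → C_0 maps an edge to its endpoints' difference, ∂[p,q] = q − p. For instance
  ∂[7,8] = [8] − [7].
The 10×30 boundary matrix has rank 9 and Smith normal form diag(1,1,1,1,1,1,1,1,1).

Boundary ∂_2: C_2 → C_1 sends each 2-simplex [p,q,r] to [q,r] − [p,r] + [p,q]. For instance
  ∂[1,8,9] = [8,9] − [1,9] + [1,8],
  ∂[3,4,9] = [4,9] − [3,9] + [3,4].
This gives a 30×20 integer matrix of rank 20; reducing to Smith normal form yields diagonal entries (1,1,1,1,1,1,1,1,1,1,1,1,1,1,1,1,1,1,1,2).

Reading off H_k = ker ∂_k / im ∂_{k+1}:

  H_0: rank C_0 − rank ∂_1 = 10 − 9 = 1, and the invariant factors of ∂_1 are all 1, so H_0 = Z.
  H_1: rank ker ∂_1 − rank ∂_2 = (30 − 9) − 20 = 1, and ∂_2 has invariant factor 2 > 1, so H_1 = Z ⊕ Z/2.
  H_2: rank ker ∂_2 − rank ∂_3 = (20 − 20) − 0 = 0, and there is no ∂_3, so H_2 = 0.

(K is a triangulation of the Klein bottle.)

H_0 ≅ Z,  H_1 ≅ Z ⊕ Z/2,  H_2 = 0.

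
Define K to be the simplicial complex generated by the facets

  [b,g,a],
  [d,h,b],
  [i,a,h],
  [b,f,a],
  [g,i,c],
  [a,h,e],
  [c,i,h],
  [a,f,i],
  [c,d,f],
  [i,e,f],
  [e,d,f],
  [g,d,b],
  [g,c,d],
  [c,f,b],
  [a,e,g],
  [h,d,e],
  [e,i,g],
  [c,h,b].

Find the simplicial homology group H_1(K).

H_1 = Z × Z/2.

We work with the vertex ordering a < b < c < d < e < f < g < h < i. The simplices of K, each written with vertices in increasing order, are:

  0-simplices (9): a, b, c, d, e, f, g, h, i
  1-simplices (27): ab, ae, af, ag, ah, ai, bc, bd, bf, bg, bh, cd, cf, cg, ch, ci, de, df, dg, dh, ef, eg, eh, ei, fi, gi, hi
  2-simplices (18): abf, abg, aeg, aeh, afi, ahi, bcf, bch, bdg, bdh, cdf, cdg, cgi, chi, def, deh, efi, egi

so the chain groups are C_0 ≅ Z^9, C_1 ≅ Z^27, C_2 ≅ Z^18.

∂_1: C_1 → C_0 is given by ∂[p,q] = [q] − [p]. For instance
  ∂de = e − d.
As a 9×27 matrix over Z this has rank 8, with invariant factors (1,1,1,1,1,1,1,1).

Boundary ∂_2: C_2 → C_1 acts by ∂[p,q,r] = [q,r] − [p,r] + [p,q]. For instance
  ∂egi = gi − ei + eg,
  ∂afi = fi − ai + af.
This gives a 27×18 integer matrix of rank 18; reducing to Smith normal form yields diagonal entries (1,1,1,1,1,1,1,1,1,1,1,1,1,1,1,1,1,2).

Reading off H_k = ker ∂_k / im ∂_{k+1}:

  H_1: rank ker ∂_1 − rank ∂_2 = (27 − 8) − 18 = 1, and ∂_2 has invariant factor 2 > 1, so H_1 ≅ Z × Z/2.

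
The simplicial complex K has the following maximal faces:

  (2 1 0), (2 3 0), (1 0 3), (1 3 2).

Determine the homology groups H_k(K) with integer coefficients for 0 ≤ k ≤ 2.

Order the vertices as 0 < 1 < 2 < 3. Listing each simplex with vertices in this order, K has dimension 2 with simplices:

  0-simplices (4): [0], [1], [2], [3]
  1-simplices (6): [0,1], [0,2], [0,3], [1,2], [1,3], [2,3]
  2-simplices (4): [0,1,2], [0,1,3], [0,2,3], [1,2,3]

so the chain groups are C_0 ≅ Z^4, C_1 ≅ Z^6, C_2 ≅ Z^4.

∂_1: C_1 → C_0 maps an edge to its endpoints' difference, ∂[p,q] = q − p. For instance
  ∂[0,1] = [1] − [0].
As a 4×6 matrix over Z this has rank 3, with invariant factors (1,1,1).

Boundary ∂_2: C_2 → C_1 maps a triangle to the signed sum of its edges. For instance
  ∂[1,2,3] = [2,3] − [1,3] + [1,2],
  ∂[0,1,3] = [1,3] − [0,3] + [0,1].
This gives a 6×4 integer matrix of rank 3; reducing to Smith normal form yields diagonal entries (1,1,1).

Now H_k = ker ∂_k / im ∂_{k+1}, so:

  H_0: rank C_0 − rank ∂_1 = 4 − 3 = 1, and the invariant factors of ∂_1 are all 1, so H_0 = Z.
  H_1: rank ker ∂_1 − rank ∂_2 = (6 − 3) − 3 = 0, and the invariant factors of ∂_2 are all 1, so H_1 = 0.
  H_2: rank ker ∂_2 − rank ∂_3 = (4 − 3) − 0 = 1, and there is no ∂_3, so H_2 = Z.

(K is a triangulation of the 2-sphere S^2.)

H_0 = Z,  H_1 = 0,  H_2 = Z.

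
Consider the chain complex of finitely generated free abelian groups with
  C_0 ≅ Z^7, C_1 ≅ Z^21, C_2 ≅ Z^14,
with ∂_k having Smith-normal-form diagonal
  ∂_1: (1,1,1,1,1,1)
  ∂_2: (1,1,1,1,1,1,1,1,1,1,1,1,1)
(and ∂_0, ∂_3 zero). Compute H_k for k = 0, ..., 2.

H_0: b_0 = 7 − 0 − 6 = 1; torsion from ∂_1 factors > 1: none. So H_0 = Z.
H_1: b_1 = 21 − 6 − 13 = 2; torsion from ∂_2 factors > 1: none. So H_1 = Z^2.
H_2: b_2 = 14 − 13 − 0 = 1; torsion from ∂_3 factors > 1: none. So H_2 = Z.

H_0 = Z,  H_1 = Z^2,  H_2 = Z.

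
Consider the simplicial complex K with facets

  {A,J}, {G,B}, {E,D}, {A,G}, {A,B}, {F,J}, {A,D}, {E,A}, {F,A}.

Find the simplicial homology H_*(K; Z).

Take the total order A < B < D < E < F < G < J on the vertex set. Then K (dimension 1) consists of the simplices:

  0-simplices (7): A, B, D, E, F, G, J
  1-simplices (9): AB, AD, AE, AF, AG, AJ, BG, DE, FJ

giving chain groups C_0 ≅ Z^7, C_1 ≅ Z^9.

The boundary map ∂_1: C_1 → C_0 maps an edge to its endpoints' difference, ∂[p,q] = q − p. For instance
  ∂AE = E − A.
As a 7×9 matrix over Z this has rank 6, with invariant factors (1,1,1,1,1,1).

From H_k ≅ ker(∂_k) / im(∂_{k+1}) we obtain:

  H_0: rank C_0 − rank ∂_1 = 7 − 6 = 1, and the invariant factors of ∂_1 are all 1, so H_0 ≅ Z.
  H_1: rank ker ∂_1 − rank ∂_2 = (9 − 6) − 0 = 3, and there is no ∂_2, so H_1 ≅ Z^3.

As a check, the Euler characteristic is 7 − 9 = -2, which agrees with 1 − 3 = -2.

H_0 = Z,  H_1 = Z^3.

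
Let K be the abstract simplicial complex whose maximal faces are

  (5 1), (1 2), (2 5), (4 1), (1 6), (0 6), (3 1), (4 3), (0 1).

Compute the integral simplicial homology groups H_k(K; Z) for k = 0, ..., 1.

H_0 ≅ Z,  H_1 ≅ Z^3.

K has 7 vertices, 9 edges.
rank ∂_0 = 0, rank ∂_1 = 6 ⇒ b_0 = 7 − 0 − 6 = 1; all invariant factors of ∂_1 are 1 so no torsion. So H_0 ≅ Z.
rank ∂_1 = 6, rank ∂_2 = 0 ⇒ b_1 = 9 − 6 − 0 = 3. So H_1 ≅ Z^3.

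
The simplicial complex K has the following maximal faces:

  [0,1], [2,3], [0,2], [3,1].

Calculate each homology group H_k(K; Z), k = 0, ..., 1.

We work with the vertex ordering 0 < 1 < 2 < 3. The simplices of K, each written with vertices in increasing order, are:

  0-simplices (4): [0], [1], [2], [3]
  1-simplices (4): [0,1], [0,2], [1,3], [2,3]

giving chain groups C_0 ≅ Z^4, C_1 ≅ Z^4.

∂_1: C_1 → C_0 sends each edge [p,q] (with p < q) to q − p. For instance
  ∂[1,3] = [3] − [1].
The 4×4 boundary matrix has rank 3 and Smith normal form diag(1,1,1).

Reading off H_k = ker ∂_k / im ∂_{k+1}:

  H_0: rank C_0 − rank ∂_1 = 4 − 3 = 1, and the invariant factors of ∂_1 are all 1, so H_0 = Z.
  H_1: rank ker ∂_1 − rank ∂_2 = (4 − 3) − 0 = 1, and there is no ∂_2, so H_1 = Z.

(K is a triangulation of the circle S^1.)

H_0 ≅ Z,  H_1 ≅ Z.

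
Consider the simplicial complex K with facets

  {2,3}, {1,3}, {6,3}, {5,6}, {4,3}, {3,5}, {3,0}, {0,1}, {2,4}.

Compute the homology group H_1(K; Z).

H_1 ≅ Z^3.

We work with the vertex ordering 0 < 1 < 2 < 3 < 4 < 5 < 6. The simplices of K, each written with vertices in increasing order, are:

  0-simplices (7): [0], [1], [2], [3], [4], [5], [6]
  1-simplices (9): [0,1], [0,3], [1,3], [2,3], [2,4], [3,4], [3,5], [3,6], [5,6]

giving chain groups C_0 ≅ Z^7, C_1 ≅ Z^9.

Boundary ∂_1: C_1 → C_0 maps an edge to its endpoints' difference, ∂[p,q] = q − p.
This gives a 7×9 integer matrix of rank 6; reducing to Smith normal form yields diagonal entries (1,1,1,1,1,1).

Computing H_k = (kernel of ∂_k) / (image of ∂_{k+1}):

  H_1: rank ker ∂_1 − rank ∂_2 = (9 − 6) − 0 = 3, and there is no ∂_2, so H_1 ≅ Z^3.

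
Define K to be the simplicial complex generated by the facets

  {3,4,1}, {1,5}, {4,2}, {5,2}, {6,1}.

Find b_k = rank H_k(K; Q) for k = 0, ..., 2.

Take the total order 1 < 2 < 3 < 4 < 5 < 6 on the vertex set. Then K (dimension 2) consists of the simplices:

  0-simplices (6): [1], [2], [3], [4], [5], [6]
  1-simplices (7): [1,3], [1,4], [1,5], [1,6], [2,4], [2,5], [3,4]
  2-simplices (1): [1,3,4]

Hence C_0 ≅ Z^6, C_1 ≅ Z^7, C_2 ≅ Z^1.

Boundary ∂_1: C_1 → C_0 sends each edge [p,q] (with p < q) to q − p.
The 6×7 boundary matrix has rank 5 and Smith normal form diag(1,1,1,1,1).

∂_2: C_2 → C_1 acts by ∂[p,q,r] = [q,r] − [p,r] + [p,q]. For instance
  ∂[1,3,4] = [3,4] − [1,4] + [1,3].
The 7×1 boundary matrix has rank 1 and Smith normal form diag(1).

Computing H_k = (kernel of ∂_k) / (image of ∂_{k+1}):

  H_0: rank C_0 − rank ∂_1 = 6 − 5 = 1, and the invariant factors of ∂_1 are all 1, so H_0 ≅ Z.
  H_1: rank ker ∂_1 − rank ∂_2 = (7 − 5) − 1 = 1, and the invariant factors of ∂_2 are all 1, so H_1 ≅ Z.
  H_2: rank ker ∂_2 − rank ∂_3 = (1 − 1) − 0 = 0, and there is no ∂_3, so H_2 ≅ 0.

Hence the Betti numbers are b_0 = 1, b_1 = 1, b_2 = 0.

b_0 = 1, b_1 = 1, b_2 = 0.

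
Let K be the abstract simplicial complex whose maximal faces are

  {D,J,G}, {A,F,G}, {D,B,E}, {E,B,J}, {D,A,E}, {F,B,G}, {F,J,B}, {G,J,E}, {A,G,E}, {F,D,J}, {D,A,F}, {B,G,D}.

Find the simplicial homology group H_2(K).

We work with the vertex ordering A < B < D < E < F < G < J. The simplices of K, each written with vertices in increasing order, are:

  0-simplices (7): A, B, D, E, F, G, J
  1-simplices (18): AD, AE, AF, AG, BD, BE, BF, BG, BJ, DE, DF, DG, DJ, EG, EJ, FG, FJ, GJ
  2-simplices (12): ADE, ADF, AEG, AFG, BDE, BDG, BEJ, BFG, BFJ, DFJ, DGJ, EGJ

giving chain groups C_0 ≅ Z^7, C_1 ≅ Z^18, C_2 ≅ Z^12.

Boundary ∂_1: C_1 → C_0 sends each edge [p,q] (with p < q) to q − p.
The 7×18 boundary matrix has rank 6 and Smith normal form diag(1,1,1,1,1,1).

∂_2: C_2 → C_1 maps a triangle to the signed sum of its edges. For instance
  ∂AEG = EG − AG + AE,
  ∂DFJ = FJ − DJ + DF.
This gives a 18×12 integer matrix of rank 12; reducing to Smith normal form yields diagonal entries (1,1,1,1,1,1,1,1,1,1,1,2).

Reading off H_k = ker ∂_k / im ∂_{k+1}:

  H_2: rank ker ∂_2 − rank ∂_3 = (12 − 12) − 0 = 0, and there is no ∂_3, so H_2 ≅ 0.

H_2 = 0.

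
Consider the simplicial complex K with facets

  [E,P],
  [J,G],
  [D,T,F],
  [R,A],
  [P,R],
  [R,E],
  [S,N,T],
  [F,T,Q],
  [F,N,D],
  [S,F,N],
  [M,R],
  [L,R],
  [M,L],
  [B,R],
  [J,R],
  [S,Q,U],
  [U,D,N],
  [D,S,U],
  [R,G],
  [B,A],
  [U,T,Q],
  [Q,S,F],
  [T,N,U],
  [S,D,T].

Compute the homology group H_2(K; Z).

K has 16 vertices, 30 edges, 12 triangles.
rank ∂_2 = 12, rank ∂_3 = 0 ⇒ b_2 = 12 − 12 − 0 = 0. So H_2 ≅ 0.

H_2 ≅ 0.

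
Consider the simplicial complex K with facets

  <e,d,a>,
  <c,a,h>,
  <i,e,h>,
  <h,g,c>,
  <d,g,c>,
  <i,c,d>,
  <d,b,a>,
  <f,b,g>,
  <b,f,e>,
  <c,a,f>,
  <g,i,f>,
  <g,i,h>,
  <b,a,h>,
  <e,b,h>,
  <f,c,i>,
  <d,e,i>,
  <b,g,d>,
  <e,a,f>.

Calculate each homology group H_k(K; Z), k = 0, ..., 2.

H_0 = Z,  H_1 = Z ⊕ Z/2,  H_2 = 0.

Take the total order a < b < c < d < e < f < g < h < i on the vertex set. Then K (dimension 2) consists of the simplices:

  0-simplices (9): a, b, c, d, e, f, g, h, i
  1-simplices (27): ab, ac, ad, ae, af, ah, bd, be, bf, bg, bh, cd, cf, cg, ch, ci, de, dg, di, ef, eh, ei, fg, fi, gh, gi, hi
  2-simplices (18): abd, abh, acf, ach, ade, aef, bdg, bef, beh, bfg, cdg, cdi, cfi, cgh, dei, ehi, fgi, ghi

so the chain groups are C_0 ≅ Z^9, C_1 ≅ Z^27, C_2 ≅ Z^18.

∂_1: C_1 → C_0 is given by ∂[p,q] = [q] − [p].
The 9×27 boundary matrix has rank 8 and Smith normal form diag(1,1,1,1,1,1,1,1).

The boundary map ∂_2: C_2 → C_1 maps a triangle to the signed sum of its edges. For instance
  ∂beh = eh − bh + be,
  ∂cfi = fi − ci + cf.
The resulting 27×18 matrix has rank 18, and its Smith normal form has invariant factors (1,1,1,1,1,1,1,1,1,1,1,1,1,1,1,1,1,2).

Computing H_k = (kernel of ∂_k) / (image of ∂_{k+1}):

  H_0: rank C_0 − rank ∂_1 = 9 − 8 = 1, and the invariant factors of ∂_1 are all 1, so H_0 = Z.
  H_1: rank ker ∂_1 − rank ∂_2 = (27 − 8) − 18 = 1, and ∂_2 has invariant factor 2 > 1, so H_1 = Z ⊕ Z/2.
  H_2: rank ker ∂_2 − rank ∂_3 = (18 − 18) − 0 = 0, and there is no ∂_3, so H_2 = 0.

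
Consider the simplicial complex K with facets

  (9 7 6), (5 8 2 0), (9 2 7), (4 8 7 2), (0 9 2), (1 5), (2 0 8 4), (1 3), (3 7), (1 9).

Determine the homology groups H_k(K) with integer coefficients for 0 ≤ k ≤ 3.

H_0 ≅ Z,  H_1 ≅ Z^2,  H_2 = 0,  H_3 = 0.

Fix the vertex order 0 < 1 < 2 < 3 < 4 < 5 < 6 < 7 < 8 < 9 and write every simplex with vertices in increasing order. Then dim K = 3 and the simplices of K are:

  0-simplices (10): [0], [1], [2], [3], [4], [5], [6], [7], [8], [9]
  1-simplices (21): [0,2], [0,4], [0,5], [0,8], [0,9], [1,3], [1,5], [1,9], [2,4], [2,5], [2,7], [2,8], [2,9], [3,7], [4,7], [4,8], [5,8], [6,7], [6,9], [7,8], [7,9]
  2-simplices (13): [0,2,4], [0,2,5], [0,2,8], [0,2,9], [0,4,8], [0,5,8], [2,4,7], [2,4,8], [2,5,8], [2,7,8], [2,7,9], [4,7,8], [6,7,9]
  3-simplices (3): [0,2,4,8], [0,2,5,8], [2,4,7,8]

so the chain groups are C_0 ≅ Z^10, C_1 ≅ Z^21, C_2 ≅ Z^13, C_3 ≅ Z^3.

The boundary map ∂_1: C_1 → C_0 maps an edge to its endpoints' difference, ∂[p,q] = q − p. For instance
  ∂[2,7] = [7] − [2].
The 10×21 boundary matrix has rank 9 and Smith normal form diag(1,1,1,1,1,1,1,1,1).

∂_2: C_2 → C_1 acts by ∂[p,q,r] = [q,r] − [p,r] + [p,q]. For instance
  ∂[4,7,8] = [7,8] − [4,8] + [4,7],
  ∂[0,2,4] = [2,4] − [0,4] + [0,2].
This gives a 21×13 integer matrix of rank 10; reducing to Smith normal form yields diagonal entries (1,1,1,1,1,1,1,1,1,1).

The boundary map ∂_3: C_3 → C_2 sends each 3-simplex σ to the alternating sum Σ_i (−1)^i (σ with its i-th vertex removed). For instance
  ∂[2,4,7,8] = [4,7,8] − [2,7,8] + [2,4,8] − [2,4,7],
  ∂[0,2,5,8] = [2,5,8] − [0,5,8] + [0,2,8] − [0,2,5].
This gives a 13×3 integer matrix of rank 3; reducing to Smith normal form yields diagonal entries (1,1,1).

From H_k ≅ ker(∂_k) / im(∂_{k+1}) we obtain:

  H_0: rank C_0 − rank ∂_1 = 10 − 9 = 1, and the invariant factors of ∂_1 are all 1, so H_0 = Z.
  H_1: rank ker ∂_1 − rank ∂_2 = (21 − 9) − 10 = 2, and the invariant factors of ∂_2 are all 1, so H_1 = Z^2.
  H_2: rank ker ∂_2 − rank ∂_3 = (13 − 10) − 3 = 0, and the invariant factors of ∂_3 are all 1, so H_2 = 0.
  H_3: rank ker ∂_3 − rank ∂_4 = (3 − 3) − 0 = 0, and there is no ∂_4, so H_3 = 0.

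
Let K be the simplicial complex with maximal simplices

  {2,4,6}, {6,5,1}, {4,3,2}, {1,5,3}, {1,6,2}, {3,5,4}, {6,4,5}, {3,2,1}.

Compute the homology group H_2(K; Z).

H_2 = Z.

K has 6 vertices, 12 edges, 8 triangles.
rank ∂_2 = 7, rank ∂_3 = 0 ⇒ b_2 = 8 − 7 − 0 = 1. So H_2 = Z.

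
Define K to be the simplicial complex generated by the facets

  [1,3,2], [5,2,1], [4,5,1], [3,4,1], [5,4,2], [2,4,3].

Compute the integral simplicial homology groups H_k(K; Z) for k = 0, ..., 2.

Take the total order 1 < 2 < 3 < 4 < 5 on the vertex set. Then K (dimension 2) consists of the simplices:

  0-simplices (5): [1], [2], [3], [4], [5]
  1-simplices (9): [1,2], [1,3], [1,4], [1,5], [2,3], [2,4], [2,5], [3,4], [4,5]
  2-simplices (6): [1,2,3], [1,2,5], [1,3,4], [1,4,5], [2,3,4], [2,4,5]

Hence C_0 ≅ Z^5, C_1 ≅ Z^9, C_2 ≅ Z^6.

The boundary map ∂_1: C_1 → C_0 sends each edge [p,q] (with p < q) to q − p. For instance
  ∂[1,5] = [5] − [1].
As a 5×9 matrix over Z this has rank 4, with invariant factors (1,1,1,1).

Boundary ∂_2: C_2 → C_1 sends each 2-simplex [p,q,r] to [q,r] − [p,r] + [p,q]. For instance
  ∂[1,2,5] = [2,5] − [1,5] + [1,2],
  ∂[1,3,4] = [3,4] − [1,4] + [1,3].
The 9×6 boundary matrix has rank 5 and Smith normal form diag(1,1,1,1,1).

Now H_k = ker ∂_k / im ∂_{k+1}, so:

  H_0: rank C_0 − rank ∂_1 = 5 − 4 = 1, and the invariant factors of ∂_1 are all 1, so H_0 = Z.
  H_1: rank ker ∂_1 − rank ∂_2 = (9 − 4) − 5 = 0, and the invariant factors of ∂_2 are all 1, so H_1 = 0.
  H_2: rank ker ∂_2 − rank ∂_3 = (6 − 5) − 0 = 1, and there is no ∂_3, so H_2 = Z.

H_0 ≅ Z,  H_1 = 0,  H_2 ≅ Z.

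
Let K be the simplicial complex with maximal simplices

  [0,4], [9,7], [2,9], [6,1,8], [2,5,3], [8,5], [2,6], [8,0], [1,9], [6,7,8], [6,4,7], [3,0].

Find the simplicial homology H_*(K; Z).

H_0 = Z,  H_1 = Z^5,  H_2 = 0.

Fix the vertex order 0 < 1 < 2 < 3 < 4 < 5 < 6 < 7 < 8 < 9 and write every simplex with vertices in increasing order. Then dim K = 2 and the simplices of K are:

  0-simplices (10): [0], [1], [2], [3], [4], [5], [6], [7], [8], [9]
  1-simplices (18): [0,3], [0,4], [0,8], [1,6], [1,8], [1,9], [2,3], [2,5], [2,6], [2,9], [3,5], [4,6], [4,7], [5,8], [6,7], [6,8], [7,8], [7,9]
  2-simplices (4): [1,6,8], [2,3,5], [4,6,7], [6,7,8]

giving chain groups C_0 ≅ Z^10, C_1 ≅ Z^18, C_2 ≅ Z^4.

∂_1: C_1 → C_0 sends each edge [p,q] (with p < q) to q − p.
The resulting 10×18 matrix has rank 9, and its Smith normal form has invariant factors (1,1,1,1,1,1,1,1,1).

The boundary map ∂_2: C_2 → C_1 maps a triangle to the signed sum of its edges. For instance
  ∂[1,6,8] = [6,8] − [1,8] + [1,6],
  ∂[6,7,8] = [7,8] − [6,8] + [6,7].
The resulting 18×4 matrix has rank 4, and its Smith normal form has invariant factors (1,1,1,1).

From H_k ≅ ker(∂_k) / im(∂_{k+1}) we obtain:

  H_0: rank C_0 − rank ∂_1 = 10 − 9 = 1, and the invariant factors of ∂_1 are all 1, so H_0 ≅ Z.
  H_1: rank ker ∂_1 − rank ∂_2 = (18 − 9) − 4 = 5, and the invariant factors of ∂_2 are all 1, so H_1 ≅ Z^5.
  H_2: rank ker ∂_2 − rank ∂_3 = (4 − 4) − 0 = 0, and there is no ∂_3, so H_2 ≅ 0.

As a check, the Euler characteristic is 10 − 18 + 4 = -4, which agrees with 1 − 5 + 0 = -4.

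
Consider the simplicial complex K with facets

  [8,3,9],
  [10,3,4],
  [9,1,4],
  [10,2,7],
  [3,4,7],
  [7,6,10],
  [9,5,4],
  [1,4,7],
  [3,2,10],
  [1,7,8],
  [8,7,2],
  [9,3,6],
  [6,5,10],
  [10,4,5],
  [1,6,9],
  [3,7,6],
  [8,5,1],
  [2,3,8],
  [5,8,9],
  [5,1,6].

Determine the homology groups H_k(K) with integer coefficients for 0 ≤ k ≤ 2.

Order the vertices as 1 < 2 < 3 < 4 < 5 < 6 < 7 < 8 < 9 < 10. Listing each simplex with vertices in this order, K has dimension 2 with simplices:

  0-simplices (10): [1], [2], [3], [4], [5], [6], [7], [8], [9], [10]
  1-simplices (30): (30 of them)
  2-simplices (20): (20 of them)

so the chain groups are C_0 ≅ Z^10, C_1 ≅ Z^30, C_2 ≅ Z^20.

The boundary map ∂_1: C_1 → C_0 sends each edge [p,q] (with p < q) to q − p.
The 10×30 boundary matrix has rank 9 and Smith normal form diag(1,1,1,1,1,1,1,1,1).

Boundary ∂_2: C_2 → C_1 sends each 2-simplex [p,q,r] to [q,r] − [p,r] + [p,q]. For instance
  ∂[3,8,9] = [8,9] − [3,9] + [3,8],
  ∂[1,4,7] = [4,7] − [1,7] + [1,4].
This gives a 30×20 integer matrix of rank 20; reducing to Smith normal form yields diagonal entries (1,1,1,1,1,1,1,1,1,1,1,1,1,1,1,1,1,1,1,2).

From H_k ≅ ker(∂_k) / im(∂_{k+1}) we obtain:

  H_0: rank C_0 − rank ∂_1 = 10 − 9 = 1, and the invariant factors of ∂_1 are all 1, so H_0 = Z.
  H_1: rank ker ∂_1 − rank ∂_2 = (30 − 9) − 20 = 1, and ∂_2 has invariant factor 2 > 1, so H_1 = Z ⊕ Z_2.
  H_2: rank ker ∂_2 − rank ∂_3 = (20 − 20) − 0 = 0, and there is no ∂_3, so H_2 = 0.

As a check, the Euler characteristic is 10 − 30 + 20 = 0, which agrees with 1 − 1 + 0 = 0.

H_0 ≅ Z,  H_1 ≅ Z ⊕ Z_2,  H_2 = 0.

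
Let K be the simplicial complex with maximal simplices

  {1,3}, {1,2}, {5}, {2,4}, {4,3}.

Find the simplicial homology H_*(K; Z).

H_0 = Z^2,  H_1 = Z.

K has 5 vertices, 4 edges.
rank ∂_0 = 0, rank ∂_1 = 3 ⇒ b_0 = 5 − 0 − 3 = 2; all invariant factors of ∂_1 are 1 so no torsion. So H_0 ≅ Z^2.
rank ∂_1 = 3, rank ∂_2 = 0 ⇒ b_1 = 4 − 3 − 0 = 1. So H_1 ≅ Z.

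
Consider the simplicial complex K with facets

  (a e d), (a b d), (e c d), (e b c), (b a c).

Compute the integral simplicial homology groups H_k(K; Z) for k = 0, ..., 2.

Order the vertices as a < b < c < d < e. Listing each simplex with vertices in this order, K has dimension 2 with simplices:

  0-simplices (5): a, b, c, d, e
  1-simplices (10): ab, ac, ad, ae, bc, bd, be, cd, ce, de
  2-simplices (5): abc, abd, ade, bce, cde

so the chain groups are C_0 ≅ Z^5, C_1 ≅ Z^10, C_2 ≅ Z^5.

∂_1: C_1 → C_0 maps an edge to its endpoints' difference, ∂[p,q] = q − p.
As a 5×10 matrix over Z this has rank 4, with invariant factors (1,1,1,1).

The boundary map ∂_2: C_2 → C_1 sends each 2-simplex [p,q,r] to [q,r] − [p,r] + [p,q]. For instance
  ∂cde = de − ce + cd,
  ∂ade = de − ae + ad.
This gives a 10×5 integer matrix of rank 5; reducing to Smith normal form yields diagonal entries (1,1,1,1,1).

Reading off H_k = ker ∂_k / im ∂_{k+1}:

  H_0: rank C_0 − rank ∂_1 = 5 − 4 = 1, and the invariant factors of ∂_1 are all 1, so H_0 = Z.
  H_1: rank ker ∂_1 − rank ∂_2 = (10 − 4) − 5 = 1, and the invariant factors of ∂_2 are all 1, so H_1 = Z.
  H_2: rank ker ∂_2 − rank ∂_3 = (5 − 5) − 0 = 0, and there is no ∂_3, so H_2 = 0.

As a check, the Euler characteristic is 5 − 10 + 5 = 0, which agrees with 1 − 1 + 0 = 0.

H_0 = Z,  H_1 = Z,  H_2 = 0.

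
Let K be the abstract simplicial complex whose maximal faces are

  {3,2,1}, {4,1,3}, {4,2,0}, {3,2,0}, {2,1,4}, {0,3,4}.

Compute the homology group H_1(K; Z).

We work with the vertex ordering 0 < 1 < 2 < 3 < 4. The simplices of K, each written with vertices in increasing order, are:

  0-simplices (5): [0], [1], [2], [3], [4]
  1-simplices (9): [0,2], [0,3], [0,4], [1,2], [1,3], [1,4], [2,3], [2,4], [3,4]
  2-simplices (6): [0,2,3], [0,2,4], [0,3,4], [1,2,3], [1,2,4], [1,3,4]

giving chain groups C_0 ≅ Z^5, C_1 ≅ Z^9, C_2 ≅ Z^6.

∂_1: C_1 → C_0 sends each edge [p,q] (with p < q) to q − p.
The 5×9 boundary matrix has rank 4 and Smith normal form diag(1,1,1,1).

Boundary ∂_2: C_2 → C_1 sends each 2-simplex [p,q,r] to [q,r] − [p,r] + [p,q]. For instance
  ∂[0,2,3] = [2,3] − [0,3] + [0,2],
  ∂[1,2,3] = [2,3] − [1,3] + [1,2].
As a 9×6 matrix over Z this has rank 5, with invariant factors (1,1,1,1,1).

From H_k ≅ ker(∂_k) / im(∂_{k+1}) we obtain:

  H_1: rank ker ∂_1 − rank ∂_2 = (9 − 4) − 5 = 0, and the invariant factors of ∂_2 are all 1, so H_1 ≅ 0.

(K is a triangulation of the 2-sphere S^2.)

H_1 ≅ 0.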